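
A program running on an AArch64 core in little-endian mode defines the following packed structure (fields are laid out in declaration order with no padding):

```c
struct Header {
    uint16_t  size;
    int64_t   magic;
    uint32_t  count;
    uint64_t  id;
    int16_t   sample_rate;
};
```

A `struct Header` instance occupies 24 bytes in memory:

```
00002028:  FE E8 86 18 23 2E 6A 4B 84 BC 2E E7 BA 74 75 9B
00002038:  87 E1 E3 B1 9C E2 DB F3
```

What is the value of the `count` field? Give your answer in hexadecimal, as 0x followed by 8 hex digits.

0x74BAE72E

`count` follows `size` (2 B), `magic` (8 B), so it starts at offset 2 + 8 = 10 and occupies 4 bytes.
Bytes at offsets 10..13: 2E E7 BA 74.
Little-endian stores the least-significant byte at the lowest address.
Reassemble most-significant byte first: 74 BA E7 2E → 0x74BAE72E.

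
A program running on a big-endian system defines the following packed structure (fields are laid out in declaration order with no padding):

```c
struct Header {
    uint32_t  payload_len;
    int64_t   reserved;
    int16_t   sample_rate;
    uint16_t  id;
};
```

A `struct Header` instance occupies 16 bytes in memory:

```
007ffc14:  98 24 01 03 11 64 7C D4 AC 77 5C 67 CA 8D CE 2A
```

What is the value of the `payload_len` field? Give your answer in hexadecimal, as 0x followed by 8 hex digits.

`payload_len` is the first field, at byte offset 0, occupying 4 bytes.
Bytes at offsets 0..3: 98 24 01 03.
Big-endian stores the most-significant byte at the lowest address.
The bytes are already most-significant first: 0x98240103.

0x98240103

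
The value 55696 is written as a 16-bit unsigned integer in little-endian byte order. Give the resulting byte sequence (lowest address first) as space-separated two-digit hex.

90 D9

55696 in hexadecimal, padded to 16 bits, is 0xD990.
Split into bytes (most-significant first): D9 90.
Little-endian: lowest address holds the least-significant byte.
So at ascending addresses the bytes are 90 D9.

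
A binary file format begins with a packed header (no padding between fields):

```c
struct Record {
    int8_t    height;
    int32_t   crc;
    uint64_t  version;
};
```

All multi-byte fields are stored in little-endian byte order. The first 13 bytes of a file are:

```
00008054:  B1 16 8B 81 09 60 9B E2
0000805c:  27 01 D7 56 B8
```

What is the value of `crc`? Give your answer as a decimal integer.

159484694

`crc` follows `height` (1 byte), so it starts at byte offset 1 and occupies 4 bytes.
Bytes at offsets 1..4: 16 8B 81 09.
Little-endian stores the least-significant byte at the lowest address.
Reassemble most-significant byte first: 09 81 8B 16 → 0x09818B16.
0x09818B16 = 159484694.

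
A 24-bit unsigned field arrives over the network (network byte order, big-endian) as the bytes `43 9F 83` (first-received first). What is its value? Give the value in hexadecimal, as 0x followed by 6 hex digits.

0x439F83

Big-endian: lowest address holds the most-significant byte.
The bytes are already most-significant first: 0x439F83.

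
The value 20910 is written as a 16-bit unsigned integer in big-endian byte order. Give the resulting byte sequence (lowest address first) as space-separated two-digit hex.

51 AE

20910 in hexadecimal, padded to 16 bits, is 0x51AE.
Split into bytes (most-significant first): 51 AE.
Big-endian: lowest address holds the most-significant byte.
So the memory order matches the most-significant-first order: 51 AE.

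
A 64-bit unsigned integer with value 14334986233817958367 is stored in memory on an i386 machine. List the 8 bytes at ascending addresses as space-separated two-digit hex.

DF 87 D5 96 07 1A F0 C6

14334986233817958367 in hexadecimal, padded to 64 bits, is 0xC6F01A0796D587DF.
Split into bytes (most-significant first): C6 F0 1A 07 96 D5 87 DF.
Little-endian: lowest address holds the least-significant byte.
So at ascending addresses the bytes are DF 87 D5 96 07 1A F0 C6.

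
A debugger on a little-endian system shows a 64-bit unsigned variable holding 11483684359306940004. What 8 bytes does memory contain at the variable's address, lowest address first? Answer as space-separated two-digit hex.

64 0E 33 E5 14 3E 5E 9F

11483684359306940004 in hexadecimal, padded to 64 bits, is 0x9F5E3E14E5330E64.
Split into bytes (most-significant first): 9F 5E 3E 14 E5 33 0E 64.
Little-endian stores the least-significant byte at the lowest address.
So at ascending addresses the bytes are 64 0E 33 E5 14 3E 5E 9F.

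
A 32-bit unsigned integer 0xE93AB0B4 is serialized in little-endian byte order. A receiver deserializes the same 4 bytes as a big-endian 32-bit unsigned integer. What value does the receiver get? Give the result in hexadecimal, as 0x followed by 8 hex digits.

Stored little-endian, the bytes at ascending addresses are B4 B0 3A E9.
Read back as big-endian, the last byte is least significant, giving 0xB4B03AE9.

0xB4B03AE9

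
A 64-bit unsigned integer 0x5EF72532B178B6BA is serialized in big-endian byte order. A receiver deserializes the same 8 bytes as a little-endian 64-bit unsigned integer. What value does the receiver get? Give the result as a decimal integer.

Stored big-endian, the bytes at ascending addresses are 5E F7 25 32 B1 78 B6 BA.
Read back as little-endian, the first byte is least significant, giving 0xBAB678B13225F75E.
0xBAB678B13225F75E = 13454073639261828958.

13454073639261828958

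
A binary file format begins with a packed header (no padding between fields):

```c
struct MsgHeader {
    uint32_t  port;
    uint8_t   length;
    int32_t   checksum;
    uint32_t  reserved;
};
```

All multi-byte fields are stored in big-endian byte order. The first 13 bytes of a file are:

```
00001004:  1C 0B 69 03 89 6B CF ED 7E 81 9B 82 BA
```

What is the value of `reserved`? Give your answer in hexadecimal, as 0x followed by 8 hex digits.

`reserved` follows `port` (4 B), `length` (1 B), `checksum` (4 B), so it starts at offset 4 + 1 + 4 = 9 and occupies 4 bytes.
Bytes at offsets 9..12: 81 9B 82 BA.
Big-endian: lowest address holds the most-significant byte.
The bytes are already most-significant first: 0x819B82BA.

0x819B82BA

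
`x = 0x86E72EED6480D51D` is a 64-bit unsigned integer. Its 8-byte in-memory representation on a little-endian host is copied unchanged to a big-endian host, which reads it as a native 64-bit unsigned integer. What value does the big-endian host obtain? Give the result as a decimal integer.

2149765568103638918

Stored little-endian, the bytes at ascending addresses are 1D D5 80 64 ED 2E E7 86.
Read back as big-endian, the last byte is least significant, giving 0x1DD58064ED2EE786.
0x1DD58064ED2EE786 = 2149765568103638918.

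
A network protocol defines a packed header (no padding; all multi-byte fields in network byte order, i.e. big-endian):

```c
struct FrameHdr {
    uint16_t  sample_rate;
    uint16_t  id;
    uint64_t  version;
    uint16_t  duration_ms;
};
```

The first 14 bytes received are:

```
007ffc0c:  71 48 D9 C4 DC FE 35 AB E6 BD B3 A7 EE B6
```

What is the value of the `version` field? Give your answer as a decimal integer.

15924224344855524263

`version` follows `sample_rate` (2 B), `id` (2 B), so it starts at offset 2 + 2 = 4 and occupies 8 bytes.
Bytes at offsets 4..11: DC FE 35 AB E6 BD B3 A7.
In big-endian order the high byte comes first in memory.
The bytes are already most-significant first: 0xDCFE35ABE6BDB3A7.
0xDCFE35ABE6BDB3A7 = 15924224344855524263.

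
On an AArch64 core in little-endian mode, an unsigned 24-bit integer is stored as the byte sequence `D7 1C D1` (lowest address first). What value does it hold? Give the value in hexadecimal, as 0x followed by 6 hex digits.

0xD11CD7

In little-endian order the low byte comes first in memory.
Reassemble most-significant byte first: D1 1C D7 → 0xD11CD7.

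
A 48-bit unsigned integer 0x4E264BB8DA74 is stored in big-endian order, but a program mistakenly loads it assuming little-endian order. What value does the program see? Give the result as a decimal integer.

128482743625294

Stored big-endian, the bytes at ascending addresses are 4E 26 4B B8 DA 74.
Read back as little-endian, the first byte is least significant, giving 0x74DAB84B264E.
0x74DAB84B264E = 128482743625294.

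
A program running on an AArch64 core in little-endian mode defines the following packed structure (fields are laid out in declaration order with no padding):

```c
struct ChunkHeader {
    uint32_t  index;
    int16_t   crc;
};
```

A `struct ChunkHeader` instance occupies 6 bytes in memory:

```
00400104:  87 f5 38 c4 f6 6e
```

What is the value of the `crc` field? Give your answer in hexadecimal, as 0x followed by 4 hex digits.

0x6EF6

`crc` follows `index` (4 bytes), so it starts at byte offset 4 and occupies 2 bytes.
Bytes at offsets 4..5: F6 6E.
Little-endian stores the least-significant byte at the lowest address.
Reassemble most-significant byte first: 6E F6 → 0x6EF6.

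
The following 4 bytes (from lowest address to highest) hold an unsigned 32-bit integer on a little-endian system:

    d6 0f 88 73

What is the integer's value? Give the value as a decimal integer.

In little-endian order the low byte comes first in memory.
Reassemble most-significant byte first: 73 88 0F D6 → 0x73880FD6.
0x73880FD6 = 1938296790.

1938296790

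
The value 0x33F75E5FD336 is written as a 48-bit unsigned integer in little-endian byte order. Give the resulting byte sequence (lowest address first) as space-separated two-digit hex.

36 D3 5F 5E F7 33

Split into bytes (most-significant first): 33 F7 5E 5F D3 36.
Little-endian: lowest address holds the least-significant byte.
So at ascending addresses the bytes are 36 D3 5F 5E F7 33.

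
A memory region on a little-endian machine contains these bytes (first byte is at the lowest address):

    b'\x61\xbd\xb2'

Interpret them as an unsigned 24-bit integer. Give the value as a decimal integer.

11713889

Little-endian: lowest address holds the least-significant byte.
Reassemble most-significant byte first: B2 BD 61 → 0xB2BD61.
0xB2BD61 = 11713889.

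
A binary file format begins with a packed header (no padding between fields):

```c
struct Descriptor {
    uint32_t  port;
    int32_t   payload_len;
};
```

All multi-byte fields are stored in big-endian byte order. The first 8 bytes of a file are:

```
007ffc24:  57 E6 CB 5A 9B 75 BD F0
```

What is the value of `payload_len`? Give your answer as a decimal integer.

`payload_len` follows `port` (4 bytes), so it starts at byte offset 4 and occupies 4 bytes.
Bytes at offsets 4..7: 9B 75 BD F0.
Big-endian stores the most-significant byte at the lowest address.
The bytes are already most-significant first: 0x9B75BDF0.
Top bit is set, so as a signed 32-bit value this is 0x9B75BDF0 − 2^32 = -1686782480.

-1686782480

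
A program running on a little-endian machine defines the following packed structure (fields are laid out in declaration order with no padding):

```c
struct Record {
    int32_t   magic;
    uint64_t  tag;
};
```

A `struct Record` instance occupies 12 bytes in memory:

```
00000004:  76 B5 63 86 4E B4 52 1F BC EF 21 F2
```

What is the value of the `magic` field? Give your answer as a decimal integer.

-2040285834

`magic` is the first field, at byte offset 0, occupying 4 bytes.
Bytes at offsets 0..3: 76 B5 63 86.
In little-endian order the low byte comes first in memory.
Reassemble most-significant byte first: 86 63 B5 76 → 0x8663B576.
Top bit is set, so as a signed 32-bit value this is 0x8663B576 − 2^32 = -2040285834.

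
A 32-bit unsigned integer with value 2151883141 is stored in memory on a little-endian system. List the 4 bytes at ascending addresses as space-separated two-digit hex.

2151883141 in hexadecimal, padded to 32 bits, is 0x80432185.
Split into bytes (most-significant first): 80 43 21 85.
In little-endian order the low byte comes first in memory.
So at ascending addresses the bytes are 85 21 43 80.

85 21 43 80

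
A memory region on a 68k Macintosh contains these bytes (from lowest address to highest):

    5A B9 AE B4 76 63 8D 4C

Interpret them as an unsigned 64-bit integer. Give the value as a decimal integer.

6537448424208567628

Big-endian: lowest address holds the most-significant byte.
The bytes are already most-significant first: 0x5AB9AEB476638D4C.
0x5AB9AEB476638D4C = 6537448424208567628.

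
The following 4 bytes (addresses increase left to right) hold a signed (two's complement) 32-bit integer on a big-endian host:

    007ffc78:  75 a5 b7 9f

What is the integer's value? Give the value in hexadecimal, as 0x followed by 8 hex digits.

Big-endian stores the most-significant byte at the lowest address.
The bytes are already most-significant first: 0x75A5B79F.

0x75A5B79F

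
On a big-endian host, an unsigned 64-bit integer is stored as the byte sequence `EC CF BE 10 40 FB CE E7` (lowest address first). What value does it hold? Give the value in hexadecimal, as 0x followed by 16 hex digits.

Big-endian: lowest address holds the most-significant byte.
The bytes are already most-significant first: 0xECCFBE1040FBCEE7.

0xECCFBE1040FBCEE7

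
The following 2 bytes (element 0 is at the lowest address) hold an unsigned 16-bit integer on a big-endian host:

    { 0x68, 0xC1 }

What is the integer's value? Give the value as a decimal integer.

Big-endian stores the most-significant byte at the lowest address.
The bytes are already most-significant first: 0x68C1.
0x68C1 = 26817.

26817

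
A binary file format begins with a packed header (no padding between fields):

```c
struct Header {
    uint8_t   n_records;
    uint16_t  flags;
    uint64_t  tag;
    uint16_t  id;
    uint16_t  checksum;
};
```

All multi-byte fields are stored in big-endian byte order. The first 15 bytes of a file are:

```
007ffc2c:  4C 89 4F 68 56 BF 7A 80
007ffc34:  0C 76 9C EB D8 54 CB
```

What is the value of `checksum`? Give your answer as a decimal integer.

`checksum` follows `n_records` (1 B), `flags` (2 B), `tag` (8 B), `id` (2 B), so it starts at offset 1 + 2 + 8 + 2 = 13 and occupies 2 bytes.
Bytes at offsets 13..14: 54 CB.
In big-endian order the high byte comes first in memory.
The bytes are already most-significant first: 0x54CB.
0x54CB = 21707.

21707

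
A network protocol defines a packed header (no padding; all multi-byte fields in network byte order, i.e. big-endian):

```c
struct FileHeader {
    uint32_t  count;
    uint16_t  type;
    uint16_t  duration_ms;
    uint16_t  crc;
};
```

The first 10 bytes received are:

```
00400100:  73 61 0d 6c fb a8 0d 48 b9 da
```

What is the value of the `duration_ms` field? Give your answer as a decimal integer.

3400

`duration_ms` follows `count` (4 B), `type` (2 B), so it starts at offset 4 + 2 = 6 and occupies 2 bytes.
Bytes at offsets 6..7: 0D 48.
Big-endian stores the most-significant byte at the lowest address.
The bytes are already most-significant first: 0x0D48.
0x0D48 = 3400.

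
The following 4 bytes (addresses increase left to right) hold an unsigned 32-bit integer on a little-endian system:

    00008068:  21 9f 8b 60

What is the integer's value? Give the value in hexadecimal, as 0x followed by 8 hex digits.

0x608B9F21

In little-endian order the low byte comes first in memory.
Reassemble most-significant byte first: 60 8B 9F 21 → 0x608B9F21.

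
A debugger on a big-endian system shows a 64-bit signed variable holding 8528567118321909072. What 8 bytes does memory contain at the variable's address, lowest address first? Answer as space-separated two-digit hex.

76 5B 8E 9B 9A A7 7D 50

8528567118321909072 in hexadecimal, padded to 64 bits, is 0x765B8E9B9AA77D50.
Split into bytes (most-significant first): 76 5B 8E 9B 9A A7 7D 50.
Big-endian stores the most-significant byte at the lowest address.
So the memory order matches the most-significant-first order: 76 5B 8E 9B 9A A7 7D 50.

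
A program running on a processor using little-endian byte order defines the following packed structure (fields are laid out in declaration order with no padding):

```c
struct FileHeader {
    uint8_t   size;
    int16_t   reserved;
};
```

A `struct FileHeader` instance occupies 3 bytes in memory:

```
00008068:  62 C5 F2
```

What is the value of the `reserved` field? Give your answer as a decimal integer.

-3387

`reserved` follows `size` (1 byte), so it starts at byte offset 1 and occupies 2 bytes.
Bytes at offsets 1..2: C5 F2.
Little-endian: lowest address holds the least-significant byte.
Reassemble most-significant byte first: F2 C5 → 0xF2C5.
Top bit is set, so as a signed 16-bit value this is 0xF2C5 − 2^16 = -3387.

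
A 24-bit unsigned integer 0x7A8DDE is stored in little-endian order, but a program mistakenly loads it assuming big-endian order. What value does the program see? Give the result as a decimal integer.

Stored little-endian, the bytes at ascending addresses are DE 8D 7A.
Read back as big-endian, the last byte is least significant, giving 0xDE8D7A.
0xDE8D7A = 14585210.

14585210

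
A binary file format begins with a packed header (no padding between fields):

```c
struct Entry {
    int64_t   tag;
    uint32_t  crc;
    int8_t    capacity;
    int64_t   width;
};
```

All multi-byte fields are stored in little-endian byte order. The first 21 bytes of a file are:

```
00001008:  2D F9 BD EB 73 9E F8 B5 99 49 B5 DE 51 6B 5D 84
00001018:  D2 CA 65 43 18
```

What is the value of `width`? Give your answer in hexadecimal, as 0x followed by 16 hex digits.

0x184365CAD2845D6B

`width` follows `tag` (8 B), `crc` (4 B), `capacity` (1 B), so it starts at offset 8 + 4 + 1 = 13 and occupies 8 bytes.
Bytes at offsets 13..20: 6B 5D 84 D2 CA 65 43 18.
Little-endian: lowest address holds the least-significant byte.
Reassemble most-significant byte first: 18 43 65 CA D2 84 5D 6B → 0x184365CAD2845D6B.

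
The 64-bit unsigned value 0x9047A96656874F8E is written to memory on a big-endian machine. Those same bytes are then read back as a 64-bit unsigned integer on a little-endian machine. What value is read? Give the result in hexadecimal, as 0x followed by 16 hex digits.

0x8E4F875666A94790

Stored big-endian, the bytes at ascending addresses are 90 47 A9 66 56 87 4F 8E.
Read back as little-endian, the first byte is least significant, giving 0x8E4F875666A94790.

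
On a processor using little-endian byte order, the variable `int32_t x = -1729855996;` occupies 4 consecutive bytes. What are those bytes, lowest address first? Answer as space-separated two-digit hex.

04 7E E4 98

Two's complement of -1729855996 in 32 bits: 1729855996 = 0x671B81FC; invert → 0x98E47E03; add 1 → 0x98E47E04.
Split into bytes (most-significant first): 98 E4 7E 04.
Little-endian: lowest address holds the least-significant byte.
So at ascending addresses the bytes are 04 7E E4 98.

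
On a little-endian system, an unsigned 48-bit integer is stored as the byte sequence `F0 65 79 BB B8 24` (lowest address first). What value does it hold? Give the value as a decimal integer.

40375837877744

Little-endian: lowest address holds the least-significant byte.
Reassemble most-significant byte first: 24 B8 BB 79 65 F0 → 0x24B8BB7965F0.
0x24B8BB7965F0 = 40375837877744.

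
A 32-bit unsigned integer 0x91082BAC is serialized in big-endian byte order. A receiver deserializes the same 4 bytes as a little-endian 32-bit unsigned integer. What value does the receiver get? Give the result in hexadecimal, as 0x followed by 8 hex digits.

Stored big-endian, the bytes at ascending addresses are 91 08 2B AC.
Read back as little-endian, the first byte is least significant, giving 0xAC2B0891.

0xAC2B0891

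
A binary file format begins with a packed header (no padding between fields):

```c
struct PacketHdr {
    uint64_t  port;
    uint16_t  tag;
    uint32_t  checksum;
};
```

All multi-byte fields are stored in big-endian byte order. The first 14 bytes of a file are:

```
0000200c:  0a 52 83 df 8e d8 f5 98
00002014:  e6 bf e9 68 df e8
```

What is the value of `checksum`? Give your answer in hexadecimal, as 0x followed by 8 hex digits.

`checksum` follows `port` (8 B), `tag` (2 B), so it starts at offset 8 + 2 = 10 and occupies 4 bytes.
Bytes at offsets 10..13: E9 68 DF E8.
Big-endian: lowest address holds the most-significant byte.
The bytes are already most-significant first: 0xE968DFE8.

0xE968DFE8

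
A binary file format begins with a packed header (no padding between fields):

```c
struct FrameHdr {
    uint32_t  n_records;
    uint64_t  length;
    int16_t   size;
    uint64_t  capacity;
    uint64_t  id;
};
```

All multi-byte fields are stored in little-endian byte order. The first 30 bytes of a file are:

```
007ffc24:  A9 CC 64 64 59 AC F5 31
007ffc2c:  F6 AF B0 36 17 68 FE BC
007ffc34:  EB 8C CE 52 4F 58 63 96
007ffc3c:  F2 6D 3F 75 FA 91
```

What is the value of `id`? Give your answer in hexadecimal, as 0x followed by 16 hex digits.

0x91FA753F6DF29663

`id` follows `n_records` (4 B), `length` (8 B), `size` (2 B), `capacity` (8 B), so it starts at offset 4 + 8 + 2 + 8 = 22 and occupies 8 bytes.
Bytes at offsets 22..29: 63 96 F2 6D 3F 75 FA 91.
In little-endian order the low byte comes first in memory.
Reassemble most-significant byte first: 91 FA 75 3F 6D F2 96 63 → 0x91FA753F6DF29663.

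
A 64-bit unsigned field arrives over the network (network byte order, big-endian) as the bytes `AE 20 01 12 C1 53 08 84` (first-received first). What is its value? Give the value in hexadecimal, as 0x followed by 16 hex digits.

Big-endian: lowest address holds the most-significant byte.
The bytes are already most-significant first: 0xAE200112C1530884.

0xAE200112C1530884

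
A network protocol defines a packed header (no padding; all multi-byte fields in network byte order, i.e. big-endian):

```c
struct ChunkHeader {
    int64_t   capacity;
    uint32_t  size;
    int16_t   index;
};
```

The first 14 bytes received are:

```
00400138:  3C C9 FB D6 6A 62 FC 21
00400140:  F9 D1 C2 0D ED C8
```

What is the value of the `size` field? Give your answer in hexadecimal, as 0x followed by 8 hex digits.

0xF9D1C20D

`size` follows `capacity` (8 bytes), so it starts at byte offset 8 and occupies 4 bytes.
Bytes at offsets 8..11: F9 D1 C2 0D.
Big-endian stores the most-significant byte at the lowest address.
The bytes are already most-significant first: 0xF9D1C20D.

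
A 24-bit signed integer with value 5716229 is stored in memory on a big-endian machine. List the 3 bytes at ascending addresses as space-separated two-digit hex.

5716229 in hexadecimal, padded to 24 bits, is 0x573905.
Split into bytes (most-significant first): 57 39 05.
In big-endian order the high byte comes first in memory.
So the memory order matches the most-significant-first order: 57 39 05.

57 39 05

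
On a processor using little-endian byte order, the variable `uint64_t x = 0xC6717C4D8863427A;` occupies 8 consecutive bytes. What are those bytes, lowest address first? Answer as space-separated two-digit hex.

7A 42 63 88 4D 7C 71 C6

Split into bytes (most-significant first): C6 71 7C 4D 88 63 42 7A.
Little-endian: lowest address holds the least-significant byte.
So at ascending addresses the bytes are 7A 42 63 88 4D 7C 71 C6.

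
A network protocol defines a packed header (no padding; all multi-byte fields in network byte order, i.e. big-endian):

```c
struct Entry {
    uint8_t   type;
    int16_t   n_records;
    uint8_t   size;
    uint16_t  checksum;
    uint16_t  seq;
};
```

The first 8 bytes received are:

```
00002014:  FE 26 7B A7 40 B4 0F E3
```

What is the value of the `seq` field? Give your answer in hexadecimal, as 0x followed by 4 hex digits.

`seq` follows `type` (1 B), `n_records` (2 B), `size` (1 B), `checksum` (2 B), so it starts at offset 1 + 2 + 1 + 2 = 6 and occupies 2 bytes.
Bytes at offsets 6..7: 0F E3.
In big-endian order the high byte comes first in memory.
The bytes are already most-significant first: 0x0FE3.

0x0FE3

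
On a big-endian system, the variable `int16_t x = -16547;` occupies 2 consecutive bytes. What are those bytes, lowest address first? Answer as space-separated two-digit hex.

BF 5D

Two's complement of -16547 in 16 bits: 16547 = 0x40A3; invert → 0xBF5C; add 1 → 0xBF5D.
Split into bytes (most-significant first): BF 5D.
Big-endian: lowest address holds the most-significant byte.
So the memory order matches the most-significant-first order: BF 5D.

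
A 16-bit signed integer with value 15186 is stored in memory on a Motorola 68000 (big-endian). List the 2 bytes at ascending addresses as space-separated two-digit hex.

15186 in hexadecimal, padded to 16 bits, is 0x3B52.
Split into bytes (most-significant first): 3B 52.
In big-endian order the high byte comes first in memory.
So the memory order matches the most-significant-first order: 3B 52.

3B 52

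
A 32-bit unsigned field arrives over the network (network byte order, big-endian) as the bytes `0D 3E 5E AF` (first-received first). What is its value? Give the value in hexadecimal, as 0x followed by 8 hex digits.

0x0D3E5EAF

Big-endian stores the most-significant byte at the lowest address.
The bytes are already most-significant first: 0x0D3E5EAF.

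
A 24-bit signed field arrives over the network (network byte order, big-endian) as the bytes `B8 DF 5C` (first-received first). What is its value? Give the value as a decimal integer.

-4661412

Big-endian: lowest address holds the most-significant byte.
The bytes are already most-significant first: 0xB8DF5C.
Top bit is set, so as a signed 24-bit value this is 0xB8DF5C − 2^24 = -4661412.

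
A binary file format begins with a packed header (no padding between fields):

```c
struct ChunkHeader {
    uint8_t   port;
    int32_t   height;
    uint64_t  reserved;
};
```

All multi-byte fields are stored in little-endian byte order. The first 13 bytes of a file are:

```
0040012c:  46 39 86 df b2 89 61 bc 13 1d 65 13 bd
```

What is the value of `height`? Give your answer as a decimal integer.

-1293973959

`height` follows `port` (1 byte), so it starts at byte offset 1 and occupies 4 bytes.
Bytes at offsets 1..4: 39 86 DF B2.
Little-endian stores the least-significant byte at the lowest address.
Reassemble most-significant byte first: B2 DF 86 39 → 0xB2DF8639.
Top bit is set, so as a signed 32-bit value this is 0xB2DF8639 − 2^32 = -1293973959.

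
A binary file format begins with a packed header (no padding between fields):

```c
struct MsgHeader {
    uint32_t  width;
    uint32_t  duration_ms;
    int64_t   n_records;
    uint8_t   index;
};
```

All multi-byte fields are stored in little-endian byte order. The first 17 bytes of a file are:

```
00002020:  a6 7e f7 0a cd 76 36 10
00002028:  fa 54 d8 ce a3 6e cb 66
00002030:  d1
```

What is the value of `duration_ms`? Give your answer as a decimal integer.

272004813

`duration_ms` follows `width` (4 bytes), so it starts at byte offset 4 and occupies 4 bytes.
Bytes at offsets 4..7: CD 76 36 10.
Little-endian: lowest address holds the least-significant byte.
Reassemble most-significant byte first: 10 36 76 CD → 0x103676CD.
0x103676CD = 272004813.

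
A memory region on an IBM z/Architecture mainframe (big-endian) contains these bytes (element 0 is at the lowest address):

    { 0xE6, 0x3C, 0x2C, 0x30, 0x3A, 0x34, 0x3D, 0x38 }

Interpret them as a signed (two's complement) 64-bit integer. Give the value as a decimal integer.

Big-endian: lowest address holds the most-significant byte.
The bytes are already most-significant first: 0xE63C2C303A343D38.
Top bit is set, so as a signed 64-bit value this is 0xE63C2C303A343D38 − 2^64 = -1856560360736932552.

-1856560360736932552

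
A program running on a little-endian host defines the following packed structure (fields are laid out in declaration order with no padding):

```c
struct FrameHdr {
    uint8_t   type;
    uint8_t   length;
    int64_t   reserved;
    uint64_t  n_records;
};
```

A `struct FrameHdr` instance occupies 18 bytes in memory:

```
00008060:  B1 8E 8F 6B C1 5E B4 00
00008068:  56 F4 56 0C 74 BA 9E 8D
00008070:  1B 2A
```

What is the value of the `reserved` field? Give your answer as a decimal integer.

-840483505774171249

`reserved` follows `type` (1 B), `length` (1 B), so it starts at offset 1 + 1 = 2 and occupies 8 bytes.
Bytes at offsets 2..9: 8F 6B C1 5E B4 00 56 F4.
Little-endian: lowest address holds the least-significant byte.
Reassemble most-significant byte first: F4 56 00 B4 5E C1 6B 8F → 0xF45600B45EC16B8F.
Top bit is set, so as a signed 64-bit value this is 0xF45600B45EC16B8F − 2^64 = -840483505774171249.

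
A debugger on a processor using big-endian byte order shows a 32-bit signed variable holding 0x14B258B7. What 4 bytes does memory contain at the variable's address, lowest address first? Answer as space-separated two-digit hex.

14 B2 58 B7

Split into bytes (most-significant first): 14 B2 58 B7.
Big-endian: lowest address holds the most-significant byte.
So the memory order matches the most-significant-first order: 14 B2 58 B7.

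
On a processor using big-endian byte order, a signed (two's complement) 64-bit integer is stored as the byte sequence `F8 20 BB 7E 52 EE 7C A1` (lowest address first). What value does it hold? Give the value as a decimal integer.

-567247401817047903

Big-endian: lowest address holds the most-significant byte.
The bytes are already most-significant first: 0xF820BB7E52EE7CA1.
Top bit is set, so as a signed 64-bit value this is 0xF820BB7E52EE7CA1 − 2^64 = -567247401817047903.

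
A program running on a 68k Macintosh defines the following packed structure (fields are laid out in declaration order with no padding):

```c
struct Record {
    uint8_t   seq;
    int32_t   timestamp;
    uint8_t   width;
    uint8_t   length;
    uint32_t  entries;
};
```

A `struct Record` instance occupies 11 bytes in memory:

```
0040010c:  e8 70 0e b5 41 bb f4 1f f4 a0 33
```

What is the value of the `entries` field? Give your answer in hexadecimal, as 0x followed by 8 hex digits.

`entries` follows `seq` (1 B), `timestamp` (4 B), `width` (1 B), `length` (1 B), so it starts at offset 1 + 4 + 1 + 1 = 7 and occupies 4 bytes.
Bytes at offsets 7..10: 1F F4 A0 33.
Big-endian: lowest address holds the most-significant byte.
The bytes are already most-significant first: 0x1FF4A033.

0x1FF4A033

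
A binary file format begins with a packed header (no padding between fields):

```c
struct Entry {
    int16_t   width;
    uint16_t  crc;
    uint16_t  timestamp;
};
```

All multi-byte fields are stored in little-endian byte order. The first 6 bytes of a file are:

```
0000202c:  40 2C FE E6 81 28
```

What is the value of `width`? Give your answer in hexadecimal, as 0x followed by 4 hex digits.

`width` is the first field, at byte offset 0, occupying 2 bytes.
Bytes at offsets 0..1: 40 2C.
In little-endian order the low byte comes first in memory.
Reassemble most-significant byte first: 2C 40 → 0x2C40.

0x2C40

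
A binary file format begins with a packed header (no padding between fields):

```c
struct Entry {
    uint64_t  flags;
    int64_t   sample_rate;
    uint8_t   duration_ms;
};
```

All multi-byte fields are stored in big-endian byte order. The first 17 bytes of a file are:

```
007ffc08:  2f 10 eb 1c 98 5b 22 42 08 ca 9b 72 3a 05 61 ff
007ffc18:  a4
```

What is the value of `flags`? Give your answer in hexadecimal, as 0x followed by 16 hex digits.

0x2F10EB1C985B2242

`flags` is the first field, at byte offset 0, occupying 8 bytes.
Bytes at offsets 0..7: 2F 10 EB 1C 98 5B 22 42.
In big-endian order the high byte comes first in memory.
The bytes are already most-significant first: 0x2F10EB1C985B2242.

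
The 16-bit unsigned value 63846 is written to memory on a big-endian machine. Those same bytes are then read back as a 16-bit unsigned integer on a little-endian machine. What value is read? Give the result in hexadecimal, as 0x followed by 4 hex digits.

63846 in 16-bit hexadecimal is 0xF966.
Stored big-endian, the bytes at ascending addresses are F9 66.
Read back as little-endian, the first byte is least significant, giving 0x66F9.

0x66F9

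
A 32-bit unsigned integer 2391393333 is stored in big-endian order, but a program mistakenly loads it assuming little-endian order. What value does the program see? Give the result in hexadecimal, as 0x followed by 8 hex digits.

2391393333 in 32-bit hexadecimal is 0x8E89C435.
Stored big-endian, the bytes at ascending addresses are 8E 89 C4 35.
Read back as little-endian, the first byte is least significant, giving 0x35C4898E.

0x35C4898E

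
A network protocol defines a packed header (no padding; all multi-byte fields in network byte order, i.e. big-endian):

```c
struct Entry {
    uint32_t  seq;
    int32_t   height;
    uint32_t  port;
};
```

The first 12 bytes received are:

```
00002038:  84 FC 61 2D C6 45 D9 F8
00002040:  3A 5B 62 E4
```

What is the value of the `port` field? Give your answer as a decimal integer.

979067620

`port` follows `seq` (4 B), `height` (4 B), so it starts at offset 4 + 4 = 8 and occupies 4 bytes.
Bytes at offsets 8..11: 3A 5B 62 E4.
In big-endian order the high byte comes first in memory.
The bytes are already most-significant first: 0x3A5B62E4.
0x3A5B62E4 = 979067620.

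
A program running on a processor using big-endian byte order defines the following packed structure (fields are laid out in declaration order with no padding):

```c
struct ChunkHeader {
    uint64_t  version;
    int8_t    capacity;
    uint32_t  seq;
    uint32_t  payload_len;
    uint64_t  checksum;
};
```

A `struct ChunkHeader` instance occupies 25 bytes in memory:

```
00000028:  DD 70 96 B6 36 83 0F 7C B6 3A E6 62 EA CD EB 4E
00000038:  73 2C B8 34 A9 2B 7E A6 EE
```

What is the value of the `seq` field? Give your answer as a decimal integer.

`seq` follows `version` (8 B), `capacity` (1 B), so it starts at offset 8 + 1 = 9 and occupies 4 bytes.
Bytes at offsets 9..12: 3A E6 62 EA.
Big-endian stores the most-significant byte at the lowest address.
The bytes are already most-significant first: 0x3AE662EA.
0x3AE662EA = 988177130.

988177130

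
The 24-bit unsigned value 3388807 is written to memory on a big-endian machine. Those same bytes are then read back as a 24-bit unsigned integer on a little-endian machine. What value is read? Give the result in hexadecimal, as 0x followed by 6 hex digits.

3388807 in 24-bit hexadecimal is 0x33B587.
Stored big-endian, the bytes at ascending addresses are 33 B5 87.
Read back as little-endian, the first byte is least significant, giving 0x87B533.

0x87B533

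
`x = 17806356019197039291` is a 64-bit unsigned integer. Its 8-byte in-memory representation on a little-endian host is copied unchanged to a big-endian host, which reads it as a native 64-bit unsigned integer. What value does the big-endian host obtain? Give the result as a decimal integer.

13533985471195127031

17806356019197039291 in 64-bit hexadecimal is 0xF71CE2751460D2BB.
Stored little-endian, the bytes at ascending addresses are BB D2 60 14 75 E2 1C F7.
Read back as big-endian, the last byte is least significant, giving 0xBBD2601475E21CF7.
0xBBD2601475E21CF7 = 13533985471195127031.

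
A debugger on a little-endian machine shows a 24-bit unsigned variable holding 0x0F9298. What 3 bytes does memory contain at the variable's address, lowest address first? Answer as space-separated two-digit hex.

98 92 0F

Split into bytes (most-significant first): 0F 92 98.
Little-endian: lowest address holds the least-significant byte.
So at ascending addresses the bytes are 98 92 0F.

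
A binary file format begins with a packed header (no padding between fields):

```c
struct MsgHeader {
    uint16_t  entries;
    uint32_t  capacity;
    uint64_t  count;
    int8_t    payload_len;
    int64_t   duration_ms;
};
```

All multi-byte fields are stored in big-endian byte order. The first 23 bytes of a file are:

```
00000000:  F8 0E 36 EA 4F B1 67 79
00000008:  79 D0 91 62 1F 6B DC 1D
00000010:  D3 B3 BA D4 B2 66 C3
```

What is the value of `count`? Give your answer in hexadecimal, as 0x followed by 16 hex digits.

`count` follows `entries` (2 B), `capacity` (4 B), so it starts at offset 2 + 4 = 6 and occupies 8 bytes.
Bytes at offsets 6..13: 67 79 79 D0 91 62 1F 6B.
In big-endian order the high byte comes first in memory.
The bytes are already most-significant first: 0x677979D091621F6B.

0x677979D091621F6B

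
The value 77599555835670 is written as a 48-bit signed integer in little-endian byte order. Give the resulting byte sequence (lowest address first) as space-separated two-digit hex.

16 D7 F5 8D 93 46

77599555835670 in hexadecimal, padded to 48 bits, is 0x46938DF5D716.
Split into bytes (most-significant first): 46 93 8D F5 D7 16.
Little-endian: lowest address holds the least-significant byte.
So at ascending addresses the bytes are 16 D7 F5 8D 93 46.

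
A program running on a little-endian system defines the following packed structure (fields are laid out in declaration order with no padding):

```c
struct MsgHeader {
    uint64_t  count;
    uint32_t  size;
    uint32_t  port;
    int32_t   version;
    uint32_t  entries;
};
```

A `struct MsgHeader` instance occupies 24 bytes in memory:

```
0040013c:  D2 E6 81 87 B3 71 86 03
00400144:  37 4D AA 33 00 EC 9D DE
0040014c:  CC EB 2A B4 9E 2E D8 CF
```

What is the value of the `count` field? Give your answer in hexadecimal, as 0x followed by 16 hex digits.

0x038671B38781E6D2

`count` is the first field, at byte offset 0, occupying 8 bytes.
Bytes at offsets 0..7: D2 E6 81 87 B3 71 86 03.
In little-endian order the low byte comes first in memory.
Reassemble most-significant byte first: 03 86 71 B3 87 81 E6 D2 → 0x038671B38781E6D2.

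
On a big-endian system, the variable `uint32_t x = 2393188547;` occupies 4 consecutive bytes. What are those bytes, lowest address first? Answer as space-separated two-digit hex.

8E A5 28 C3

2393188547 in hexadecimal, padded to 32 bits, is 0x8EA528C3.
Split into bytes (most-significant first): 8E A5 28 C3.
In big-endian order the high byte comes first in memory.
So the memory order matches the most-significant-first order: 8E A5 28 C3.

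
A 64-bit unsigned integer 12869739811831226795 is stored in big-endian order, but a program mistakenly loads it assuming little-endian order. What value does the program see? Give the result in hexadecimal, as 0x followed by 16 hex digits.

12869739811831226795 in 64-bit hexadecimal is 0xB29A802C0BE721AB.
Stored big-endian, the bytes at ascending addresses are B2 9A 80 2C 0B E7 21 AB.
Read back as little-endian, the first byte is least significant, giving 0xAB21E70B2C809AB2.

0xAB21E70B2C809AB2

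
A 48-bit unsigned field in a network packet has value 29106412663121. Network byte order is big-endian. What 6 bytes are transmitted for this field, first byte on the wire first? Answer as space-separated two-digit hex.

29106412663121 in hexadecimal, padded to 48 bits, is 0x1A78DD633151.
Split into bytes (most-significant first): 1A 78 DD 63 31 51.
In big-endian order the high byte comes first in memory.
So the memory order matches the most-significant-first order: 1A 78 DD 63 31 51.

1A 78 DD 63 31 51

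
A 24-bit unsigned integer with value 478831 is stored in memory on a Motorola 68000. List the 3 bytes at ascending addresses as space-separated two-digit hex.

07 4E 6F

478831 in hexadecimal, padded to 24 bits, is 0x074E6F.
Split into bytes (most-significant first): 07 4E 6F.
Big-endian: lowest address holds the most-significant byte.
So the memory order matches the most-significant-first order: 07 4E 6F.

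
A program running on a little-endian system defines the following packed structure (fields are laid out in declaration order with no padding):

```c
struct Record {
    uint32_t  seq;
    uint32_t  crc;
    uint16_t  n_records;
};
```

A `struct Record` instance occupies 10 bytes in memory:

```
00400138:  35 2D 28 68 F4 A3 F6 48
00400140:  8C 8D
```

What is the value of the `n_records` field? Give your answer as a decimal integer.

`n_records` follows `seq` (4 B), `crc` (4 B), so it starts at offset 4 + 4 = 8 and occupies 2 bytes.
Bytes at offsets 8..9: 8C 8D.
In little-endian order the low byte comes first in memory.
Reassemble most-significant byte first: 8D 8C → 0x8D8C.
0x8D8C = 36236.

36236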